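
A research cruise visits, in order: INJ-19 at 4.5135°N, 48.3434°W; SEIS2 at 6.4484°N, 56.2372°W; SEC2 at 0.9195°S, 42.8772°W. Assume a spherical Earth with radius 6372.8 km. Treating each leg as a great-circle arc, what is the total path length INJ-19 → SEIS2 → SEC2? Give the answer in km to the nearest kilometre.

2595 km

INJ-19→SEIS2: c = 0.141232 rad, d = 900.04 km
SEIS2→SEC2: c = 0.265904 rad, d = 1694.55 km
Total = 900.04 + 1694.55 = 2594.60 km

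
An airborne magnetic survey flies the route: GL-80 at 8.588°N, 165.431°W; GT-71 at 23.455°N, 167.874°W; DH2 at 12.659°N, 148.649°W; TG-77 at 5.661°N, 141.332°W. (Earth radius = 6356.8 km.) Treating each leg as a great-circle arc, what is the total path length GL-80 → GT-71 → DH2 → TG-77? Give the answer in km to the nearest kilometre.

5136 km

GL-80→GT-71: c = 0.262672 rad, d = 1669.75 km
GT-71→DH2: c = 0.369842 rad, d = 2351.01 km
DH2→TG-77: c = 0.175475 rad, d = 1115.46 km
Total = 1669.75 + 2351.01 + 1115.46 = 5136.22 km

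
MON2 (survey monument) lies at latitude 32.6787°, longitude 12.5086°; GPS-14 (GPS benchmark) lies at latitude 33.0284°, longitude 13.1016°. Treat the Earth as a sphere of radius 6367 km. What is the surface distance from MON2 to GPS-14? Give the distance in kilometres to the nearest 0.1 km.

Δφ = 0.3497°,  Δλ = 0.5930°
a = sin²(Δφ/2) + cos φ₁ cos φ₂ sin²(Δλ/2) = 0.000028
c = 2·arcsin(√a) = 0.010623 rad = 0.6086°
d = R·c = 6367 × 0.010623 = 67.6 km

67.6 km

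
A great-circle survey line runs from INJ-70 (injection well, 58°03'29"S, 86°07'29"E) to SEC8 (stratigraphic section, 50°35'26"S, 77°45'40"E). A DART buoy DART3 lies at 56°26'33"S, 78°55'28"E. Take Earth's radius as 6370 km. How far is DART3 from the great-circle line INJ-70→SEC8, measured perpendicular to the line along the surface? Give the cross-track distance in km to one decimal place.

261.2 km

INJ-70: φ = -58.05806°, λ = +86.12472°
SEC8: φ = -50.59056°, λ = +77.76111°
DART3: φ = -56.44250°, λ = +78.92444°
δ₁₃ = central angle INJ-70→DART3 = 0.073552 rad  (haversine)
θ₁₃ = bearing INJ-70→DART3 = 289.470°,  θ₁₂ = bearing INJ-70→SEC8 = 323.377°
dₓₜ = R·arcsin(sin δ₁₃ · sin(θ₁₃ − θ₁₂)) = 6370·arcsin(0.07349·sin(-33.907°)) = -261.201 km
|dₓₜ| = 261.201 km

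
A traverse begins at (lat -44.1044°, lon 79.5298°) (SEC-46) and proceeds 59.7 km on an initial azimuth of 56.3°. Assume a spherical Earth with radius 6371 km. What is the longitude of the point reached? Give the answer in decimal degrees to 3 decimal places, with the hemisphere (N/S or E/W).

80.149°E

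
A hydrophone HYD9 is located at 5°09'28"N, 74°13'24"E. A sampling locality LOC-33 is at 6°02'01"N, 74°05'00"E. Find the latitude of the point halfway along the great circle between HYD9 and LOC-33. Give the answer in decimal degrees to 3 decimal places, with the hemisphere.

5.596°N

HYD9: φ = +5.15778°, λ = +74.22333°
LOC-33: φ = +6.03361°, λ = +74.08333°
Bx = cos φ₂ cos Δλ = 0.994457,  By = cos φ₂ sin Δλ = -0.002430
φₘ = atan2(sin φ₁ + sin φ₂, √((cos φ₁ + Bx)² + By²)) = 5.59570°
λₘ = λ₁ + atan2(By, cos φ₁ + Bx) = 74.15339°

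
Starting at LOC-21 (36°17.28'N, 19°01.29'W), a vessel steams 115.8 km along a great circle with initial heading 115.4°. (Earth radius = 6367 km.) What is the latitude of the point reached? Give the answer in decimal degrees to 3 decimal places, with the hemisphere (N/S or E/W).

35.835°N

LOC-21: φ = +36.28800°, λ = -19.02150°
δ = d/R = 115.8/6367 = 0.018188 rad
φ₂ = arcsin(sin φ₁ cos δ + cos φ₁ sin δ cos θ)
   = arcsin(0.59184·0.99983 + 0.80605·0.01819·-0.42894) = 35.83539°
λ₂ = λ₁ + atan2(sin θ sin δ cos φ₁, cos δ − sin φ₁ sin φ₂) = -17.86035°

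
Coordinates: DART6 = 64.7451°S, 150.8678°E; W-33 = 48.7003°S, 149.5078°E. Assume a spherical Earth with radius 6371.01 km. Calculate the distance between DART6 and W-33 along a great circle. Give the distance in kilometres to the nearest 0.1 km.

1785.9 km

Δφ = 16.0448°,  Δλ = -1.3600°
a = sin²(Δφ/2) + cos φ₁ cos φ₂ sin²(Δλ/2) = 0.019517
c = 2·arcsin(√a) = 0.280321 rad = 16.0612°
d = R·c = 6371.01 × 0.280321 = 1785.9 km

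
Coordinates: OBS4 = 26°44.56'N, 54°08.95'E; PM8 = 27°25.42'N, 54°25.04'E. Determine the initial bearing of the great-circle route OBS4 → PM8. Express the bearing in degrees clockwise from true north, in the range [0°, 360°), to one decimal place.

OBS4: φ = +26.74267°, λ = +54.14917°
PM8: φ = +27.42367°, λ = +54.41733°
Δλ = 0.2682°
y = sin Δλ · cos φ₂ = 0.004154
x = cos φ₁ sin φ₂ − sin φ₁ cos φ₂ cos Δλ = 0.011890
θ = atan2(y, x) = 19.2600° → 19.2600° (mod 360°)

19.3°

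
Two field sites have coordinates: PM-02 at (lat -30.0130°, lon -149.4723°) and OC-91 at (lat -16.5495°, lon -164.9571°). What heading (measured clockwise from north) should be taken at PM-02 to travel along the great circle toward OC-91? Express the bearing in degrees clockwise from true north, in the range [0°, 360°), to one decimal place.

310.1°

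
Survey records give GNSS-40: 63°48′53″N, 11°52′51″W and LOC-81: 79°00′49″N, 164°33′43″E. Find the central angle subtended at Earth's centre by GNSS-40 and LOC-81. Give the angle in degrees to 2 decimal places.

GNSS-40: φ = +63.81472°, λ = -11.88083°
LOC-81: φ = +79.01361°, λ = +164.56194°
Δφ = 15.1989°,  Δλ = 176.4428°
a = sin²(Δφ/2) + cos φ₁ cos φ₂ sin²(Δλ/2) = 0.101505
c = 2·arcsin(√a) = 0.648500 rad = 37.1563°

37.16°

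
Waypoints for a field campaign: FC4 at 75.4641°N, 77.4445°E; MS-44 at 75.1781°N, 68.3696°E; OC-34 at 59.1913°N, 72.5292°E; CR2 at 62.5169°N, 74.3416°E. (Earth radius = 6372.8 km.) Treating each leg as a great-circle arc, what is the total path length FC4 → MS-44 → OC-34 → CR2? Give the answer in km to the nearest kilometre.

2426 km

FC4→MS-44: c = 0.040404 rad, d = 257.49 km
MS-44→OC-34: c = 0.280273 rad, d = 1786.12 km
OC-34→CR2: c = 0.060046 rad, d = 382.66 km
Total = 257.49 + 1786.12 + 382.66 = 2426.27 km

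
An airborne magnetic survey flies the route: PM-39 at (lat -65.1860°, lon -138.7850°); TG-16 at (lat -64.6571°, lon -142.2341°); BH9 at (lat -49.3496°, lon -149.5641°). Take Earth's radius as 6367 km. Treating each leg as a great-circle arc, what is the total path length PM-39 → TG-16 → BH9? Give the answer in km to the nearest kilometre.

PM-39→TG-16: c = 0.027130 rad, d = 172.74 km
TG-16→BH9: c = 0.275666 rad, d = 1755.17 km
Total = 172.74 + 1755.17 = 1927.90 km

1928 km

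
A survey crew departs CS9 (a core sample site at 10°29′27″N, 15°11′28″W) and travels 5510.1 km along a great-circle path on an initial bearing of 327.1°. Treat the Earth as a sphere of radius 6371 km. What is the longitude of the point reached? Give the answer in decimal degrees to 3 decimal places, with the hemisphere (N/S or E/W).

53.590°W

CS9: φ = +10.49083°, λ = -15.19111°
δ = d/R = 5510.1/6371 = 0.864872 rad
φ₂ = arcsin(sin φ₁ cos δ + cos φ₁ sin δ cos θ)
   = arcsin(0.18208·0.64874 + 0.98328·0.76101·0.83962) = 48.27959°
λ₂ = λ₁ + atan2(sin θ sin δ cos φ₁, cos δ − sin φ₁ sin φ₂) = -53.59011°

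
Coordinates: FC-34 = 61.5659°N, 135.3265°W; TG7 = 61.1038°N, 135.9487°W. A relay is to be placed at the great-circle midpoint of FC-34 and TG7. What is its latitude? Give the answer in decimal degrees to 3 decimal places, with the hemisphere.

Bx = cos φ₂ cos Δλ = 0.483196,  By = cos φ₂ sin Δλ = -0.005247
φₘ = atan2(sin φ₁ + sin φ₂, √((cos φ₁ + Bx)² + By²)) = 61.33521°
λₘ = λ₁ + atan2(By, cos φ₁ + Bx) = -135.63989°

61.335°N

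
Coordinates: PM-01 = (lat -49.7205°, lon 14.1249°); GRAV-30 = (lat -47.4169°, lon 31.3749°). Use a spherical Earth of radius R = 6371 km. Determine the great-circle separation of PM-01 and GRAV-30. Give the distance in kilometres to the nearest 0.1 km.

Δφ = 2.3036°,  Δλ = 17.2500°
a = sin²(Δφ/2) + cos φ₁ cos φ₂ sin²(Δλ/2) = 0.010243
c = 2·arcsin(√a) = 0.202761 rad = 11.6173°
d = R·c = 6371 × 0.202761 = 1291.8 km

1291.8 km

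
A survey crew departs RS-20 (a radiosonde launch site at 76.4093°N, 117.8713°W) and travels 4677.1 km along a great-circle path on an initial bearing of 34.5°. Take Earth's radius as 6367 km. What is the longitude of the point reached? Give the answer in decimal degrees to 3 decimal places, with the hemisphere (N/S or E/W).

15.808°E

δ = d/R = 4677.1/6367 = 0.734585 rad
φ₂ = arcsin(sin φ₁ cos δ + cos φ₁ sin δ cos θ)
   = arcsin(0.97200·0.74211 + 0.23498·0.67028·0.82413) = 58.33518°
λ₂ = λ₁ + atan2(sin θ sin δ cos φ₁, cos δ − sin φ₁ sin φ₂) = 15.80828°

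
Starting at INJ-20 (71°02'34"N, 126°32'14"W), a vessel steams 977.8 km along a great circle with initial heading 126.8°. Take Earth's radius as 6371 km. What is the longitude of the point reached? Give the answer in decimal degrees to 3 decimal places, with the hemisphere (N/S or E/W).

109.823°W

INJ-20: φ = +71.04278°, λ = -126.53722°
δ = d/R = 977.8/6371 = 0.153477 rad
φ₂ = arcsin(sin φ₁ cos δ + cos φ₁ sin δ cos θ)
   = arcsin(0.94576·0.98825 + 0.32486·0.15287·-0.59902) = 64.80915°
λ₂ = λ₁ + atan2(sin θ sin δ cos φ₁, cos δ − sin φ₁ sin φ₂) = -109.82302°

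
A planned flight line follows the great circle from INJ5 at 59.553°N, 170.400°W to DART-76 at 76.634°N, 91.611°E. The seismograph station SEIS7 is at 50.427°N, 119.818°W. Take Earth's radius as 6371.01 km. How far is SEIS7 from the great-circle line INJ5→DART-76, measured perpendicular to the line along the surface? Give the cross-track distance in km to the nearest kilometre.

3098 km

δ₁₃ = central angle INJ5→SEIS7 = 0.516603 rad  (haversine)
θ₁₃ = bearing INJ5→SEIS7 = 85.137°,  θ₁₂ = bearing INJ5→DART-76 = 336.268°
dₓₜ = R·arcsin(sin δ₁₃ · sin(θ₁₃ − θ₁₂)) = 6371.01·arcsin(0.49393·sin(-251.130°)) = 3098.410 km
|dₓₜ| = 3098.410 km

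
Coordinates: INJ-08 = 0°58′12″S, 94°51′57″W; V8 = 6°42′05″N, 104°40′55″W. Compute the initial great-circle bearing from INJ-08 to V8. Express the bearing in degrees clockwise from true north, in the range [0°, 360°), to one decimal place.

308.2°

INJ-08: φ = -0.97000°, λ = -94.86583°
V8: φ = +6.70139°, λ = -104.68194°
Δλ = -9.8161°
y = sin Δλ · cos φ₂ = -0.169322
x = cos φ₁ sin φ₂ − sin φ₁ cos φ₂ cos Δλ = 0.133245
θ = atan2(y, x) = -51.7996° → 308.2004° (mod 360°)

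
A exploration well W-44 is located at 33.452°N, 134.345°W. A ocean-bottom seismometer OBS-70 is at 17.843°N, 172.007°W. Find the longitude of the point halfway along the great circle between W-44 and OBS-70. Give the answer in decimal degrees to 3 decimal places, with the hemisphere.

154.462°W

Bx = cos φ₂ cos Δλ = 0.753551,  By = cos φ₂ sin Δλ = -0.581613
φₘ = atan2(sin φ₁ + sin φ₂, √((cos φ₁ + Bx)² + By²)) = 26.89251°
λₘ = λ₁ + atan2(By, cos φ₁ + Bx) = -154.46168°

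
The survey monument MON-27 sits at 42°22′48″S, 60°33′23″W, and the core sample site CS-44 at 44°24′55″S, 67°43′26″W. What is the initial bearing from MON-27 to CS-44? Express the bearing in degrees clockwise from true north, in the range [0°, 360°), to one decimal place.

246.2°

MON-27: φ = -42.38000°, λ = -60.55639°
CS-44: φ = -44.41528°, λ = -67.72389°
Δλ = -7.1675°
y = sin Δλ · cos φ₂ = -0.089122
x = cos φ₁ sin φ₂ − sin φ₁ cos φ₂ cos Δλ = -0.039277
θ = atan2(y, x) = -113.7837° → 246.2163° (mod 360°)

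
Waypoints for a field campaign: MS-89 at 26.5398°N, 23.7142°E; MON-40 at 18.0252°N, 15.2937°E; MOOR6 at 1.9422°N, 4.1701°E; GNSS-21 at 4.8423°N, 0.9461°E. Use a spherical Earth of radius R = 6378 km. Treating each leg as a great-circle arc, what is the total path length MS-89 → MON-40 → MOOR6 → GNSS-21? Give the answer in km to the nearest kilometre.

MS-89→MON-40: c = 0.201300 rad, d = 1283.89 km
MON-40→MOOR6: c = 0.339243 rad, d = 2163.69 km
MOOR6→GNSS-21: c = 0.075607 rad, d = 482.22 km
Total = 1283.89 + 2163.69 + 482.22 = 3929.81 km

3930 km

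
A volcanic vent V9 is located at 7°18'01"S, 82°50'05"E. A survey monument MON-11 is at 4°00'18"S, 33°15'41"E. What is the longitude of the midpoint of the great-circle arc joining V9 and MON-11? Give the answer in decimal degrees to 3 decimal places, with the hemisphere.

57.973°E

V9: φ = -7.30028°, λ = +82.83472°
MON-11: φ = -4.00500°, λ = +33.26139°
Bx = cos φ₂ cos Δλ = 0.646891,  By = cos φ₂ sin Δλ = -0.759378
φₘ = atan2(sin φ₁ + sin φ₂, √((cos φ₁ + Bx)² + By²)) = -6.22193°
λₘ = λ₁ + atan2(By, cos φ₁ + Bx) = 57.97273°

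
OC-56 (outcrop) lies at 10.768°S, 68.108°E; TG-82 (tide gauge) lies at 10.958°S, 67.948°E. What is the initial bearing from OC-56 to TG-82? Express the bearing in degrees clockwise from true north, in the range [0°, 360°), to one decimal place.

219.6°

Δλ = -0.1600°
y = sin Δλ · cos φ₂ = -0.002742
x = cos φ₁ sin φ₂ − sin φ₁ cos φ₂ cos Δλ = -0.003317
θ = atan2(y, x) = -140.4238° → 219.5762° (mod 360°)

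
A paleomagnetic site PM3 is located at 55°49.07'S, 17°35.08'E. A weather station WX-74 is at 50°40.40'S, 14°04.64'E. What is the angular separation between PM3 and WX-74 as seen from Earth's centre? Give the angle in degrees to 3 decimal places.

5.554°

PM3: φ = -55.81783°, λ = +17.58467°
WX-74: φ = -50.67333°, λ = +14.07733°
Δφ = 5.1445°,  Δλ = -3.5073°
a = sin²(Δφ/2) + cos φ₁ cos φ₂ sin²(Δλ/2) = 0.002348
c = 2·arcsin(√a) = 0.096942 rad = 5.5544°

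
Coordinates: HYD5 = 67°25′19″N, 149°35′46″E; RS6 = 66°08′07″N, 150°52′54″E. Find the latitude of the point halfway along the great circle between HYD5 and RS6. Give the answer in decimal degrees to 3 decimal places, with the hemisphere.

HYD5: φ = +67.42194°, λ = +149.59611°
RS6: φ = +66.13528°, λ = +150.88167°
Bx = cos φ₂ cos Δλ = 0.404477,  By = cos φ₂ sin Δλ = 0.009077
φₘ = atan2(sin φ₁ + sin φ₂, √((cos φ₁ + Bx)² + By²)) = 66.77992°
λₘ = λ₁ + atan2(By, cos φ₁ + Bx) = 150.25571°

66.780°N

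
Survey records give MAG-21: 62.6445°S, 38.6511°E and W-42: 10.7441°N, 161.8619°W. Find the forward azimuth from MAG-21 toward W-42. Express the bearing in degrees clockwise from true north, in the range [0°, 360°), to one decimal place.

Δλ = 159.4870°
y = sin Δλ · cos φ₂ = 0.344277
x = cos φ₁ sin φ₂ − sin φ₁ cos φ₂ cos Δλ = -0.731610
θ = atan2(y, x) = 154.7995° → 154.7995° (mod 360°)

154.8°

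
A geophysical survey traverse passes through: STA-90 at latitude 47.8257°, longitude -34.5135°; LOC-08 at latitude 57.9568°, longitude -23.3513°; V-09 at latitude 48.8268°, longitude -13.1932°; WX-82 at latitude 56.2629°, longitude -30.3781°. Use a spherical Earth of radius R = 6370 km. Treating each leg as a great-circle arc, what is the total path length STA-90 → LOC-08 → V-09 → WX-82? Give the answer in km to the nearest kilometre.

STA-90→LOC-08: c = 0.211727 rad, d = 1348.70 km
LOC-08→V-09: c = 0.190785 rad, d = 1215.30 km
V-09→WX-82: c = 0.222872 rad, d = 1419.69 km
Total = 1348.70 + 1215.30 + 1419.69 = 3983.69 km

3984 km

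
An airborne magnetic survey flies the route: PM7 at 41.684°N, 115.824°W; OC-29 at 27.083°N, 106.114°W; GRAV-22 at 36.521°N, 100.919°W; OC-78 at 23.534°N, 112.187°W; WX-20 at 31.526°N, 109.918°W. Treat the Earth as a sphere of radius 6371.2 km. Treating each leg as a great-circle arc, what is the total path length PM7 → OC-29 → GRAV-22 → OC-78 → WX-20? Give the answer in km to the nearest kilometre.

PM7→OC-29: c = 0.290227 rad, d = 1849.09 km
OC-29→GRAV-22: c = 0.181774 rad, d = 1158.12 km
GRAV-22→OC-78: c = 0.283012 rad, d = 1803.13 km
OC-78→WX-20: c = 0.143827 rad, d = 916.35 km
Total = 1849.09 + 1158.12 + 1803.13 + 916.35 = 5726.69 km

5727 km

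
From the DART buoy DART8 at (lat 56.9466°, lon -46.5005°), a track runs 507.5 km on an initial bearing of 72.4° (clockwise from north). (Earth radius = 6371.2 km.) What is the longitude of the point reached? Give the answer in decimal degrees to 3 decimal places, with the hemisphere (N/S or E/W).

38.257°W

δ = d/R = 507.5/6371.2 = 0.079655 rad
φ₂ = arcsin(sin φ₁ cos δ + cos φ₁ sin δ cos θ)
   = arcsin(0.83816·0.99683 + 0.54542·0.07957·0.30237) = 58.06272°
λ₂ = λ₁ + atan2(sin θ sin δ cos φ₁, cos δ − sin φ₁ sin φ₂) = -38.25704°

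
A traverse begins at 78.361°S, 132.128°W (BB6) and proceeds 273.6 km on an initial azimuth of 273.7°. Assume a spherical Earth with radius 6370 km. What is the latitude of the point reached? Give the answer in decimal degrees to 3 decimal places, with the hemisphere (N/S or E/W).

δ = d/R = 273.6/6370 = 0.042951 rad
φ₂ = arcsin(sin φ₁ cos δ + cos φ₁ sin δ cos θ)
   = arcsin(-0.97944·0.99908 + 0.20174·0.04294·0.06453) = -77.95276°
λ₂ = λ₁ + atan2(sin θ sin δ cos φ₁, cos δ − sin φ₁ sin φ₂) = -143.97472°

77.953°S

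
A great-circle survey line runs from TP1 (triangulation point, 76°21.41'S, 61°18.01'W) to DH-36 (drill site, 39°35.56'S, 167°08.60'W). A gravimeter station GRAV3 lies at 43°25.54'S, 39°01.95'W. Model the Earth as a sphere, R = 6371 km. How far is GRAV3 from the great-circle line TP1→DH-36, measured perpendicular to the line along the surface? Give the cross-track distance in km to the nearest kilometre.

2103 km

TP1: φ = -76.35683°, λ = -61.30017°
DH-36: φ = -39.59267°, λ = -167.14333°
GRAV3: φ = -43.42567°, λ = -39.03250°
δ₁₃ = central angle TP1→GRAV3 = 0.597848 rad  (haversine)
θ₁₃ = bearing TP1→GRAV3 = 29.271°,  θ₁₂ = bearing TP1→DH-36 = 244.426°
dₓₜ = R·arcsin(sin δ₁₃ · sin(θ₁₃ − θ₁₂)) = 6371·arcsin(0.56287·sin(-215.155°)) = 2102.764 km
|dₓₜ| = 2102.764 km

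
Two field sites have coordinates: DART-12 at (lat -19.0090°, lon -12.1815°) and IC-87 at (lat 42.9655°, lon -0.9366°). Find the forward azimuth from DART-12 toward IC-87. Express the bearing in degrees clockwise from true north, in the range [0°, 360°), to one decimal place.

Δλ = 11.2449°
y = sin Δλ · cos φ₂ = 0.142696
x = cos φ₁ sin φ₂ − sin φ₁ cos φ₂ cos Δλ = 0.878163
θ = atan2(y, x) = 9.2296° → 9.2296° (mod 360°)

9.2°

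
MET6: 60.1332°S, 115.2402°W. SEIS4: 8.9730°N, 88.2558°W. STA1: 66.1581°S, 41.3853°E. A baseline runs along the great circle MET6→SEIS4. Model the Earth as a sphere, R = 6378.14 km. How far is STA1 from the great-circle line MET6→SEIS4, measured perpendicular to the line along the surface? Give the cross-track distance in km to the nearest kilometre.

δ₁₃ = central angle MET6→STA1 = 0.916740 rad  (haversine)
θ₁₃ = bearing MET6→STA1 = 168.342°,  θ₁₂ = bearing MET6→SEIS4 = 28.055°
dₓₜ = R·arcsin(sin δ₁₃ · sin(θ₁₃ − θ₁₂)) = 6378.14·arcsin(0.79362·sin(140.287°)) = 3391.841 km
|dₓₜ| = 3391.841 km

3392 km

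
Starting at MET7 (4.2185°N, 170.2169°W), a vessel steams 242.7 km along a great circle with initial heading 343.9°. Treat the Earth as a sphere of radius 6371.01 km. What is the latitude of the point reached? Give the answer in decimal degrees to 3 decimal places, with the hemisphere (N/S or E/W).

6.315°N

δ = d/R = 242.7/6371.01 = 0.038094 rad
φ₂ = arcsin(sin φ₁ cos δ + cos φ₁ sin δ cos θ)
   = arcsin(0.07356·0.99927 + 0.99729·0.03809·0.96078) = 6.31527°
λ₂ = λ₁ + atan2(sin θ sin δ cos φ₁, cos δ − sin φ₁ sin φ₂) = -170.82574°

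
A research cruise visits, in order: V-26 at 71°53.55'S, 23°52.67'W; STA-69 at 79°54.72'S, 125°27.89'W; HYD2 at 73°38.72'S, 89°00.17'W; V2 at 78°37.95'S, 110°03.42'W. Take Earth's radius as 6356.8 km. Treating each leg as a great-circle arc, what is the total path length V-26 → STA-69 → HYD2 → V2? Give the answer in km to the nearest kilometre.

4384 km

V-26: φ = -71.89250°, λ = -23.87783°
STA-69: φ = -79.91200°, λ = -125.46483°
HYD2: φ = -73.64533°, λ = -89.00283°
V2: φ = -78.63250°, λ = -110.05700°
V-26→STA-69: c = 0.390166 rad, d = 2480.21 km
STA-69→HYD2: c = 0.177037 rad, d = 1125.39 km
HYD2→V2: c = 0.122477 rad, d = 778.56 km
Total = 2480.21 + 1125.39 + 778.56 = 4384.15 km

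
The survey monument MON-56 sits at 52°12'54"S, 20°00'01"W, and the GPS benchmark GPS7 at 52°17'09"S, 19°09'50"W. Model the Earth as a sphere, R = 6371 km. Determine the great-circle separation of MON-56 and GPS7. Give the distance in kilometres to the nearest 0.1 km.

MON-56: φ = -52.21500°, λ = -20.00028°
GPS7: φ = -52.28583°, λ = -19.16389°
Δφ = -0.0708°,  Δλ = 0.8364°
a = sin²(Δφ/2) + cos φ₁ cos φ₂ sin²(Δλ/2) = 0.000020
c = 2·arcsin(√a) = 0.009022 rad = 0.5169°
d = R·c = 6371 × 0.009022 = 57.5 km

57.5 km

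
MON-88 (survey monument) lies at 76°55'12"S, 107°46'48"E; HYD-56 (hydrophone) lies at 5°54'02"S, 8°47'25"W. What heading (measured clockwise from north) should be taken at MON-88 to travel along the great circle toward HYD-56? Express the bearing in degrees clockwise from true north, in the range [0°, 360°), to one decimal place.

MON-88: φ = -76.92000°, λ = +107.78000°
HYD-56: φ = -5.90056°, λ = -8.79028°
Δλ = -116.5703°
y = sin Δλ · cos φ₂ = -0.889648
x = cos φ₁ sin φ₂ − sin φ₁ cos φ₂ cos Δλ = -0.456647
θ = atan2(y, x) = -117.1710° → 242.8290° (mod 360°)

242.8°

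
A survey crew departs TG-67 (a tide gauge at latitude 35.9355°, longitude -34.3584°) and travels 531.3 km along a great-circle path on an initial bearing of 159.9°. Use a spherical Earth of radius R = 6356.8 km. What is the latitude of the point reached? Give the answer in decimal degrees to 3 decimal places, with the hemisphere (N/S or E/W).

31.423°N

δ = d/R = 531.3/6356.8 = 0.083580 rad
φ₂ = arcsin(sin φ₁ cos δ + cos φ₁ sin δ cos θ)
   = arcsin(0.58687·0.99651 + 0.80968·0.08348·-0.93909) = 31.42274°
λ₂ = λ₁ + atan2(sin θ sin δ cos φ₁, cos δ − sin φ₁ sin φ₂) = -32.43174°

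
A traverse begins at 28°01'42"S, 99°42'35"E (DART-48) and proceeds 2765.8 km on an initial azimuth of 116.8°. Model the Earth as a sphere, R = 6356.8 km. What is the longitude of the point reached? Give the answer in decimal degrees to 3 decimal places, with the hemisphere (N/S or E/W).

DART-48: φ = -28.02833°, λ = +99.70972°
δ = d/R = 2765.8/6356.8 = 0.435093 rad
φ₂ = arcsin(sin φ₁ cos δ + cos φ₁ sin δ cos θ)
   = arcsin(-0.46991·0.90683 + 0.88272·0.42149·-0.45088) = -36.43288°
λ₂ = λ₁ + atan2(sin θ sin δ cos φ₁, cos δ − sin φ₁ sin φ₂) = 127.58925°

127.589°E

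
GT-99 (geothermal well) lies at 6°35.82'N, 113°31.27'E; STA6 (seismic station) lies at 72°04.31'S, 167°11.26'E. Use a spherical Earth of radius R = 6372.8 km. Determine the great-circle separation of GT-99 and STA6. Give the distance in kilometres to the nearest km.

GT-99: φ = +6.59700°, λ = +113.52117°
STA6: φ = -72.07183°, λ = +167.18767°
Δφ = -78.6688°,  Δλ = 53.6665°
a = sin²(Δφ/2) + cos φ₁ cos φ₂ sin²(Δλ/2) = 0.464067
c = 2·arcsin(√a) = 1.498867 rad = 85.8788°
d = R·c = 6372.8 × 1.498867 = 9552.0 km

9552 km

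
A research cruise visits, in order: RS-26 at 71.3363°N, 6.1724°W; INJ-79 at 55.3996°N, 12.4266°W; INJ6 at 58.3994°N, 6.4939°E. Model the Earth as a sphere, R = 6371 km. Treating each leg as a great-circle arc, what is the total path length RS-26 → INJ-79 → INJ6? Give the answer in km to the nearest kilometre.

RS-26→INJ-79: c = 0.282060 rad, d = 1797.00 km
INJ-79→INJ6: c = 0.187073 rad, d = 1191.84 km
Total = 1797.00 + 1191.84 = 2988.84 km

2989 km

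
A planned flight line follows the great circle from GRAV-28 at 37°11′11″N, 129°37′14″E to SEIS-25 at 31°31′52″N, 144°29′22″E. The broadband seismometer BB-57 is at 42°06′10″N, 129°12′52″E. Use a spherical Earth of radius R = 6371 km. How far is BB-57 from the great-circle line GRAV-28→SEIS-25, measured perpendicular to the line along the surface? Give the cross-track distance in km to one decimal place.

GRAV-28: φ = +37.18639°, λ = +129.62056°
SEIS-25: φ = +31.53111°, λ = +144.48944°
BB-57: φ = +42.10278°, λ = +129.21444°
δ₁₃ = central angle GRAV-28→BB-57 = 0.085980 rad  (haversine)
θ₁₃ = bearing GRAV-28→BB-57 = 356.489°,  θ₁₂ = bearing GRAV-28→SEIS-25 = 110.389°
dₓₜ = R·arcsin(sin δ₁₃ · sin(θ₁₃ − θ₁₂)) = 6371·arcsin(0.08587·sin(246.100°)) = -500.710 km
|dₓₜ| = 500.710 km

500.7 km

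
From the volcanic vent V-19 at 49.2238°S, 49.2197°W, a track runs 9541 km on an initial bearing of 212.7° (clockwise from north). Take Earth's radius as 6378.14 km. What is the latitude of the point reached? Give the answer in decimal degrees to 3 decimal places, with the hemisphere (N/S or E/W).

δ = d/R = 9541/6378.14 = 1.495891 rad
φ₂ = arcsin(sin φ₁ cos δ + cos φ₁ sin δ cos θ)
   = arcsin(-0.75727·0.07484 + 0.65311·0.99720·-0.84151) = -37.20907°
λ₂ = λ₁ + atan2(sin θ sin δ cos φ₁, cos δ − sin φ₁ sin φ₂) = 173.34496°

37.209°S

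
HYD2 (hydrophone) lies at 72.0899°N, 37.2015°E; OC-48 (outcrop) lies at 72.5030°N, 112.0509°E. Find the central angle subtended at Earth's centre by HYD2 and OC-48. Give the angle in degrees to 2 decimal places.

21.30°

Δφ = 0.4131°,  Δλ = 74.8494°
a = sin²(Δφ/2) + cos φ₁ cos φ₂ sin²(Δλ/2) = 0.034160
c = 2·arcsin(√a) = 0.371787 rad = 21.3018°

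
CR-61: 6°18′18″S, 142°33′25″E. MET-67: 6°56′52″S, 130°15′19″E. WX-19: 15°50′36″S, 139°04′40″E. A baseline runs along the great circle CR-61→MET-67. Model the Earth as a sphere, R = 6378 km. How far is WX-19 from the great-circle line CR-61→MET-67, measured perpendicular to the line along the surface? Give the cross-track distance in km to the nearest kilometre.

CR-61: φ = -6.30500°, λ = +142.55694°
MET-67: φ = -6.94778°, λ = +130.25528°
WX-19: φ = -15.84333°, λ = +139.07778°
δ₁₃ = central angle CR-61→WX-19 = 0.176794 rad  (haversine)
θ₁₃ = bearing CR-61→WX-19 = 199.387°,  θ₁₂ = bearing CR-61→MET-67 = 266.288°
dₓₜ = R·arcsin(sin δ₁₃ · sin(θ₁₃ − θ₁₂)) = 6378·arcsin(0.17587·sin(-66.901°)) = -1036.352 km
|dₓₜ| = 1036.352 km

1036 km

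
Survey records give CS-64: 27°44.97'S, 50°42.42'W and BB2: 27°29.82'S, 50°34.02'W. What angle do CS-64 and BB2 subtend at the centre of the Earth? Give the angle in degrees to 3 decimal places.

CS-64: φ = -27.74950°, λ = -50.70700°
BB2: φ = -27.49700°, λ = -50.56700°
Δφ = 0.2525°,  Δλ = 0.1400°
a = sin²(Δφ/2) + cos φ₁ cos φ₂ sin²(Δλ/2) = 0.000006
c = 2·arcsin(√a) = 0.004910 rad = 0.2813°

0.281°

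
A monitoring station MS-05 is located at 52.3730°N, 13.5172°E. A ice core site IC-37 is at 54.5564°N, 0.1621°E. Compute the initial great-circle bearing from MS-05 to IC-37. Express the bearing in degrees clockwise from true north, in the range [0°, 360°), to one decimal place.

Δλ = -13.3551°
y = sin Δλ · cos φ₂ = -0.133949
x = cos φ₁ sin φ₂ − sin φ₁ cos φ₂ cos Δλ = 0.050519
θ = atan2(y, x) = -69.3361° → 290.6639° (mod 360°)

290.7°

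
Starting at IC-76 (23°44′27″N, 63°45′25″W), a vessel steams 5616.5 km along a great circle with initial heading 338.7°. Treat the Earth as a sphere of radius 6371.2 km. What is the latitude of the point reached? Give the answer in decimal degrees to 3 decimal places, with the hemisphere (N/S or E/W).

66.092°N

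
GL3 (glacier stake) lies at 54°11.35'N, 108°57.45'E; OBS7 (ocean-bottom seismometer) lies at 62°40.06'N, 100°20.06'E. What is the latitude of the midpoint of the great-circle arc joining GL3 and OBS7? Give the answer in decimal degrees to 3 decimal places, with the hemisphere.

58.500°N

GL3: φ = +54.18917°, λ = +108.95750°
OBS7: φ = +62.66767°, λ = +100.33433°
Bx = cos φ₂ cos Δλ = 0.453961,  By = cos φ₂ sin Δλ = -0.068843
φₘ = atan2(sin φ₁ + sin φ₂, √((cos φ₁ + Bx)² + By²)) = 58.49975°
λₘ = λ₁ + atan2(By, cos φ₁ + Bx) = 105.16695°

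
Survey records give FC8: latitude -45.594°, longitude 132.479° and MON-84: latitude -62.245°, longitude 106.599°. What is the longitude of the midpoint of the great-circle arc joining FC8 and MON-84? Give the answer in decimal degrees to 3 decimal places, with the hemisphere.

Bx = cos φ₂ cos Δλ = 0.418988,  By = cos φ₂ sin Δλ = -0.203269
φₘ = atan2(sin φ₁ + sin φ₂, √((cos φ₁ + Bx)² + By²)) = -54.58938°
λₘ = λ₁ + atan2(By, cos φ₁ + Bx) = 122.18089°

122.181°E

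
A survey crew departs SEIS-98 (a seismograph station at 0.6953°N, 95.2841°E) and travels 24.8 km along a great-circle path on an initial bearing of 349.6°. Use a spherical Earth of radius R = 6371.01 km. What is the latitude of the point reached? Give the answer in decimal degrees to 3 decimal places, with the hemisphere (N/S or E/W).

δ = d/R = 24.8/6371.01 = 0.003893 rad
φ₂ = arcsin(sin φ₁ cos δ + cos φ₁ sin δ cos θ)
   = arcsin(0.01213·0.99999 + 0.99993·0.00389·0.98357) = 0.91467°
λ₂ = λ₁ + atan2(sin θ sin δ cos φ₁, cos δ − sin φ₁ sin φ₂) = 95.24383°

0.915°N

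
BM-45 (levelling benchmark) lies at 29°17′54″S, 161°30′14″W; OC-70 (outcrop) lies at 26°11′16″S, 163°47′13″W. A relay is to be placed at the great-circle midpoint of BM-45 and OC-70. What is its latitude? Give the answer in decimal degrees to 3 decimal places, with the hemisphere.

BM-45: φ = -29.29833°, λ = -161.50389°
OC-70: φ = -26.18778°, λ = -163.78694°
Bx = cos φ₂ cos Δλ = 0.896640,  By = cos φ₂ sin Δλ = -0.035747
φₘ = atan2(sin φ₁ + sin φ₂, √((cos φ₁ + Bx)² + By²)) = -27.74774°
λₘ = λ₁ + atan2(By, cos φ₁ + Bx) = -162.66172°

27.748°S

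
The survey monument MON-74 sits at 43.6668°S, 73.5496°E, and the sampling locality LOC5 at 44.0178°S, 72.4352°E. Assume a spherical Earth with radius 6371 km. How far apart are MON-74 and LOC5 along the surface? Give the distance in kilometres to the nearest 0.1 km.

97.5 km

Δφ = -0.3510°,  Δλ = -1.1144°
a = sin²(Δφ/2) + cos φ₁ cos φ₂ sin²(Δλ/2) = 0.000059
c = 2·arcsin(√a) = 0.015307 rad = 0.8770°
d = R·c = 6371 × 0.015307 = 97.5 km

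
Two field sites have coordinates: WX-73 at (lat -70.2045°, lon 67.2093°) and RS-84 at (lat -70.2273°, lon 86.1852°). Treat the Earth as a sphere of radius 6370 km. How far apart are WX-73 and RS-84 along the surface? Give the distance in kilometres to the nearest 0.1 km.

Δφ = -0.0228°,  Δλ = 18.9759°
a = sin²(Δφ/2) + cos φ₁ cos φ₂ sin²(Δλ/2) = 0.003113
c = 2·arcsin(√a) = 0.111648 rad = 6.3969°
d = R·c = 6370 × 0.111648 = 711.2 km

711.2 km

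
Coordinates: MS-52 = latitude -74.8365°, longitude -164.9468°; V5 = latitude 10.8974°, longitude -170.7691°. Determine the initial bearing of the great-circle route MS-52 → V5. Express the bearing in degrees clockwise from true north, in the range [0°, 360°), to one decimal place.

354.3°

Δλ = -5.8223°
y = sin Δλ · cos φ₂ = -0.099614
x = cos φ₁ sin φ₂ − sin φ₁ cos φ₂ cos Δλ = 0.992340
θ = atan2(y, x) = -5.7323° → 354.2677° (mod 360°)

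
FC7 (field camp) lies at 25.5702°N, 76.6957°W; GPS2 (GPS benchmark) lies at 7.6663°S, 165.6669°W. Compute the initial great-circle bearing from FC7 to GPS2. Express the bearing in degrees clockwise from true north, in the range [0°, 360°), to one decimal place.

Δλ = -88.9712°
y = sin Δλ · cos φ₂ = -0.990902
x = cos φ₁ sin φ₂ − sin φ₁ cos φ₂ cos Δλ = -0.128018
θ = atan2(y, x) = -97.3614° → 262.6386° (mod 360°)

262.6°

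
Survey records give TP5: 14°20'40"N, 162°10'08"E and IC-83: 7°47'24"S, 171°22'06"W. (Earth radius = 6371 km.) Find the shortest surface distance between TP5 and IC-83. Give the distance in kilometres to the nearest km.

3818 km

TP5: φ = +14.34444°, λ = +162.16889°
IC-83: φ = -7.79000°, λ = -171.36833°
Δφ = -22.1344°,  Δλ = 26.4628°
a = sin²(Δφ/2) + cos φ₁ cos φ₂ sin²(Δλ/2) = 0.087135
c = 2·arcsin(√a) = 0.599302 rad = 34.3375°
d = R·c = 6371 × 0.599302 = 3818.2 km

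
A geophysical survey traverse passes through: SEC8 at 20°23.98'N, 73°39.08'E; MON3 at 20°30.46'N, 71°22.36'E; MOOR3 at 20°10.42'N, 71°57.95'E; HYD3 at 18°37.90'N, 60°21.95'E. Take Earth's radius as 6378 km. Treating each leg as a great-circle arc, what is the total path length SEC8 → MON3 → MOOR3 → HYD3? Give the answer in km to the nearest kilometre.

SEC8: φ = +20.39967°, λ = +73.65133°
MON3: φ = +20.50767°, λ = +71.37267°
MOOR3: φ = +20.17367°, λ = +71.96583°
HYD3: φ = +18.63167°, λ = +60.36583°
SEC8→MON3: c = 0.037310 rad, d = 237.96 km
MON3→MOOR3: c = 0.011323 rad, d = 72.22 km
MOOR3→HYD3: c = 0.192804 rad, d = 1229.70 km
Total = 237.96 + 72.22 + 1229.70 = 1539.88 km

1540 km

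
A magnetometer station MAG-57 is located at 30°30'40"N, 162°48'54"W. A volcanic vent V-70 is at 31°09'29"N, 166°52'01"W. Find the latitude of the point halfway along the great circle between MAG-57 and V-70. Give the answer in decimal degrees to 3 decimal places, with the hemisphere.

30.850°N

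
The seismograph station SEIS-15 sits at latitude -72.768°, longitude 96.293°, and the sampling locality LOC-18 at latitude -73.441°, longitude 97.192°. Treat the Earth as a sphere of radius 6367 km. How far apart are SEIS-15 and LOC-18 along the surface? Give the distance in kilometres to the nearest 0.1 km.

80.2 km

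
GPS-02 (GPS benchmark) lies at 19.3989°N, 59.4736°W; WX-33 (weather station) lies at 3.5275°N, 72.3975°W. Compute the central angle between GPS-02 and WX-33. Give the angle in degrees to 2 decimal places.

Δφ = -15.8714°,  Δλ = -12.9239°
a = sin²(Δφ/2) + cos φ₁ cos φ₂ sin²(Δλ/2) = 0.030985
c = 2·arcsin(√a) = 0.353897 rad = 20.2768°

20.28°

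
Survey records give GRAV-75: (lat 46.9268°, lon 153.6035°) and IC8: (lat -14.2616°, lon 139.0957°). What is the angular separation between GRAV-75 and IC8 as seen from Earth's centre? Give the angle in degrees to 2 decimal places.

Δφ = -61.1884°,  Δλ = -14.5078°
a = sin²(Δφ/2) + cos φ₁ cos φ₂ sin²(Δλ/2) = 0.269587
c = 2·arcsin(√a) = 1.091871 rad = 62.5596°

62.56°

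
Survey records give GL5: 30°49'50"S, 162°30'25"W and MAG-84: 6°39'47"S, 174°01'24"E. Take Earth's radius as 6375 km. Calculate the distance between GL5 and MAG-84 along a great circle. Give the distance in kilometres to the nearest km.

GL5: φ = -30.83056°, λ = -162.50694°
MAG-84: φ = -6.66306°, λ = +174.02333°
Δφ = 24.1675°,  Δλ = -23.4697°
a = sin²(Δφ/2) + cos φ₁ cos φ₂ sin²(Δλ/2) = 0.079103
c = 2·arcsin(√a) = 0.570199 rad = 32.6700°
d = R·c = 6375 × 0.570199 = 3635.0 km

3635 km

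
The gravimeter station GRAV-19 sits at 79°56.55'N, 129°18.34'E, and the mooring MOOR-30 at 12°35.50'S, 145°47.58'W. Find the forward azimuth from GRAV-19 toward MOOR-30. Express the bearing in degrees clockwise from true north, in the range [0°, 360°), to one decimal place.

GRAV-19: φ = +79.94250°, λ = +129.30567°
MOOR-30: φ = -12.59167°, λ = -145.79300°
Δλ = 84.9013°
y = sin Δλ · cos φ₂ = 0.972087
x = cos φ₁ sin φ₂ − sin φ₁ cos φ₂ cos Δλ = -0.123472
θ = atan2(y, x) = 97.2388° → 97.2388° (mod 360°)

97.2°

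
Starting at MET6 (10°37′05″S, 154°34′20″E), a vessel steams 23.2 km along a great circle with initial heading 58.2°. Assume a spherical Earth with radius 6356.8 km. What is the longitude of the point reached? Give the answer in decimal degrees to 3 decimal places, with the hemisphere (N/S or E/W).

154.753°E

MET6: φ = -10.61806°, λ = +154.57222°
δ = d/R = 23.2/6356.8 = 0.003650 rad
φ₂ = arcsin(sin φ₁ cos δ + cos φ₁ sin δ cos θ)
   = arcsin(-0.18426·0.99999 + 0.98288·0.00365·0.52696) = -10.50781°
λ₂ = λ₁ + atan2(sin θ sin δ cos φ₁, cos δ − sin φ₁ sin φ₂) = 154.75297°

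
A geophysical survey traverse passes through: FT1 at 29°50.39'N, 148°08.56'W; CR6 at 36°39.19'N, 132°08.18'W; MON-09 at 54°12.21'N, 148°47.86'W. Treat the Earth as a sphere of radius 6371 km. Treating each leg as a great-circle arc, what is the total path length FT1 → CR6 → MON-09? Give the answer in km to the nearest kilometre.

3999 km

FT1: φ = +29.83983°, λ = -148.14267°
CR6: φ = +36.65317°, λ = -132.13633°
MON-09: φ = +54.20350°, λ = -148.79767°
FT1→CR6: c = 0.261672 rad, d = 1667.11 km
CR6→MON-09: c = 0.366041 rad, d = 2332.05 km
Total = 1667.11 + 2332.05 = 3999.16 km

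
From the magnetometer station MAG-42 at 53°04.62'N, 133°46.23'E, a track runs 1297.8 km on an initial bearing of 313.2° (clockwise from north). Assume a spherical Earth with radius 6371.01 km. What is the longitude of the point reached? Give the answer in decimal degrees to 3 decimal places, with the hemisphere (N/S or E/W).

116.612°E

MAG-42: φ = +53.07700°, λ = +133.77050°
δ = d/R = 1297.8/6371.01 = 0.203704 rad
φ₂ = arcsin(sin φ₁ cos δ + cos φ₁ sin δ cos θ)
   = arcsin(0.79944·0.97932 + 0.60074·0.20230·0.68455) = 60.00929°
λ₂ = λ₁ + atan2(sin θ sin δ cos φ₁, cos δ − sin φ₁ sin φ₂) = 116.61172°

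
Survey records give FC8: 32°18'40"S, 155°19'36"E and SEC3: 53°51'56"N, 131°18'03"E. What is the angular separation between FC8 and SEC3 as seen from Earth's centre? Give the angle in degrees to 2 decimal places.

88.65°

FC8: φ = -32.31111°, λ = +155.32667°
SEC3: φ = +53.86556°, λ = +131.30083°
Δφ = 86.1767°,  Δλ = -24.0258°
a = sin²(Δφ/2) + cos φ₁ cos φ₂ sin²(Δλ/2) = 0.488249
c = 2·arcsin(√a) = 1.547292 rad = 88.6533°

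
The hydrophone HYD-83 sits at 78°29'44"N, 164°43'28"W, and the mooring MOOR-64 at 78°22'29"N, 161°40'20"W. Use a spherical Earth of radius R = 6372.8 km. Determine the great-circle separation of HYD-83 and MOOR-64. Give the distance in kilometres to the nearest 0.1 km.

HYD-83: φ = +78.49556°, λ = -164.72444°
MOOR-64: φ = +78.37472°, λ = -161.67222°
Δφ = -0.1208°,  Δλ = 3.0522°
a = sin²(Δφ/2) + cos φ₁ cos φ₂ sin²(Δλ/2) = 0.000030
c = 2·arcsin(√a) = 0.010885 rad = 0.6236°
d = R·c = 6372.8 × 0.010885 = 69.4 km

69.4 km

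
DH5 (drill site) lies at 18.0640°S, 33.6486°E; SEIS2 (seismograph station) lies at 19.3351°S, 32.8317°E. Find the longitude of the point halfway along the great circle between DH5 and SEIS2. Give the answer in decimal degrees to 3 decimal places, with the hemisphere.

Bx = cos φ₂ cos Δλ = 0.943502,  By = cos φ₂ sin Δλ = -0.013453
φₘ = atan2(sin φ₁ + sin φ₂, √((cos φ₁ + Bx)² + By²)) = -18.69999°
λₘ = λ₁ + atan2(By, cos φ₁ + Bx) = 33.24168°

33.242°E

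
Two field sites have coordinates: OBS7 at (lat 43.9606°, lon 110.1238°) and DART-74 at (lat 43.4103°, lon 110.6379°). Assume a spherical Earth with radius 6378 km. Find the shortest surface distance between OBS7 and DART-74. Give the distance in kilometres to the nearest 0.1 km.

Δφ = -0.5503°,  Δλ = 0.5141°
a = sin²(Δφ/2) + cos φ₁ cos φ₂ sin²(Δλ/2) = 0.000034
c = 2·arcsin(√a) = 0.011591 rad = 0.6641°
d = R·c = 6378 × 0.011591 = 73.9 km

73.9 km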